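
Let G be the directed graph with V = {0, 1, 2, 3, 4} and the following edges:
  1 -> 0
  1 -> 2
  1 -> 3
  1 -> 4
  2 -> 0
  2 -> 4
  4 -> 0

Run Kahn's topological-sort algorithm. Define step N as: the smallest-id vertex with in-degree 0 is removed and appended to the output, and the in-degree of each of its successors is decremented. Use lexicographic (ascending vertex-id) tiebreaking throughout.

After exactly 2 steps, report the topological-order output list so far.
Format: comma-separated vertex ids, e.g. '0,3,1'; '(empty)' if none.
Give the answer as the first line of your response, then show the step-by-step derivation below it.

1,2

step 1: output 1; order=[1]; indeg=(2,0,0,0,1)
step 2: output 2; order=[1,2]; indeg=(1,0,0,0,0)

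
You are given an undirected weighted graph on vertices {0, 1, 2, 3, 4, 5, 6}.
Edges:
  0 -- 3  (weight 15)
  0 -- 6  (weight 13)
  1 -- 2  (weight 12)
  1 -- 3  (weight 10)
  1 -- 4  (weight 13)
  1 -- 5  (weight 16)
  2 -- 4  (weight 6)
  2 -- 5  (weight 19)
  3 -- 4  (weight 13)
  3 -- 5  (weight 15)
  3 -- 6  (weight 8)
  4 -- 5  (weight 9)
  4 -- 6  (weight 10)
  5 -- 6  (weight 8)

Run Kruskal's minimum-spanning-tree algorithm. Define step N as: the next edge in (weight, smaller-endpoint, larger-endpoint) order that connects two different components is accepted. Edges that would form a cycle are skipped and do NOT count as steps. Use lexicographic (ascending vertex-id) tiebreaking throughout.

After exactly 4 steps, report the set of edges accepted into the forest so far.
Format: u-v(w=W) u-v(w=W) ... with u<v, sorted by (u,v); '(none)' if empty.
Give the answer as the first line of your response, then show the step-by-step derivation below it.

2-4(w=6) 3-6(w=8) 4-5(w=9) 5-6(w=8)

step 1: add edge 2-4 (w=6); MST = {2-4(w=6)}
step 2: add edge 3-6 (w=8); MST = {2-4(w=6) 3-6(w=8)}
step 3: add edge 5-6 (w=8); MST = {2-4(w=6) 3-6(w=8) 5-6(w=8)}
step 4: add edge 4-5 (w=9); MST = {2-4(w=6) 3-6(w=8) 4-5(w=9) 5-6(w=8)}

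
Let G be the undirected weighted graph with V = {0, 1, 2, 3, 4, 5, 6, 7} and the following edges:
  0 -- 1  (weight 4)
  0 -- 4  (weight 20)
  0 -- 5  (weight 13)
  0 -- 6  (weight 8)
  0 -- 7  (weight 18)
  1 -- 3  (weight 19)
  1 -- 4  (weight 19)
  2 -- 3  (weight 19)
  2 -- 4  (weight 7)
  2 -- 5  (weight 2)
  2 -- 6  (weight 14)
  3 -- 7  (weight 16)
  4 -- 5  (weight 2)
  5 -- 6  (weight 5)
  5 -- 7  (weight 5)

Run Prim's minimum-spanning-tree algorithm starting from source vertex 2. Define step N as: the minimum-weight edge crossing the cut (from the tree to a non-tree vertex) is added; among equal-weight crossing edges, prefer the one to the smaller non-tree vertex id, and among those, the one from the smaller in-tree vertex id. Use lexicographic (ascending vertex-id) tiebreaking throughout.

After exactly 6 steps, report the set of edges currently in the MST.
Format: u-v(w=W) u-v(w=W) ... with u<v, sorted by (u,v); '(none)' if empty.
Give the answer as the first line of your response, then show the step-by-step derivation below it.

0-1(w=4) 0-6(w=8) 2-5(w=2) 4-5(w=2) 5-6(w=5) 5-7(w=5)

step 1: add edge 2-5 (w=2); MST = {2-5(w=2)}
step 2: add edge 4-5 (w=2); MST = {2-5(w=2) 4-5(w=2)}
step 3: add edge 5-6 (w=5); MST = {2-5(w=2) 4-5(w=2) 5-6(w=5)}
step 4: add edge 5-7 (w=5); MST = {2-5(w=2) 4-5(w=2) 5-6(w=5) 5-7(w=5)}
step 5: add edge 0-6 (w=8); MST = {0-6(w=8) 2-5(w=2) 4-5(w=2) 5-6(w=5) 5-7(w=5)}
step 6: add edge 0-1 (w=4); MST = {0-1(w=4) 0-6(w=8) 2-5(w=2) 4-5(w=2) 5-6(w=5) 5-7(w=5)}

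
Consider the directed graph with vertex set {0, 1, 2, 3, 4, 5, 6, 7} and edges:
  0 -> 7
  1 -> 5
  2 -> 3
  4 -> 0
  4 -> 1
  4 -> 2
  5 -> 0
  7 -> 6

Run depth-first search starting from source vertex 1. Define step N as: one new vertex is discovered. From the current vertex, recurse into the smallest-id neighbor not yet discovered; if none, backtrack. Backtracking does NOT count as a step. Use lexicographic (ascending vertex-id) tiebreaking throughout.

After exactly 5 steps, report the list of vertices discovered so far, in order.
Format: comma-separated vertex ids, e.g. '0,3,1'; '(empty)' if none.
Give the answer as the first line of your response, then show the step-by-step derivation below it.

1,5,0,7,6

step 1: discover 1; path=1; order=1
step 2: discover 5; path=1>5; order=1,5
step 3: discover 0; path=1>5>0; order=1,5,0
step 4: discover 7; path=1>5>0>7; order=1,5,0,7
step 5: discover 6; path=1>5>0>7>6; order=1,5,0,7,6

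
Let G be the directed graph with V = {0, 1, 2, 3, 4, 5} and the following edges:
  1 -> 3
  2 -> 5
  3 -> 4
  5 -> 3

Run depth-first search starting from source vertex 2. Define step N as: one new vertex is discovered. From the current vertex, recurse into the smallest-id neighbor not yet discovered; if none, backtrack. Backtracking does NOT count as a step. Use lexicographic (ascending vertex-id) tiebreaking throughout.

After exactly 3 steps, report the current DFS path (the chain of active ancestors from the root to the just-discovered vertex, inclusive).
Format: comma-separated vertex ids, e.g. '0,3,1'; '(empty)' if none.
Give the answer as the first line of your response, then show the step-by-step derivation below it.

2,5,3

step 1: discover 2; path=2; order=2
step 2: discover 5; path=2>5; order=2,5
step 3: discover 3; path=2>5>3; order=2,5,3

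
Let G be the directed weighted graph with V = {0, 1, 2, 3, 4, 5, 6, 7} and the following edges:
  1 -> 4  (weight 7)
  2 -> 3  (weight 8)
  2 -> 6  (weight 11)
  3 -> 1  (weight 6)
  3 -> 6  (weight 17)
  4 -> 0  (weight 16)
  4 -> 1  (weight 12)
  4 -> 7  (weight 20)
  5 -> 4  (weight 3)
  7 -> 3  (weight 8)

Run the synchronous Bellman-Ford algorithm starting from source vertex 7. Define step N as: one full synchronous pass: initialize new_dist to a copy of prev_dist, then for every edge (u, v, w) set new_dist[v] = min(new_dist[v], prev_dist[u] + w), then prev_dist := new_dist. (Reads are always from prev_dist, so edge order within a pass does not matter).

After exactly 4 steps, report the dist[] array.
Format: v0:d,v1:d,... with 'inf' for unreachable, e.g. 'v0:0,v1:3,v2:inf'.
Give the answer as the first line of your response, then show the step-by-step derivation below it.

v0:37,v1:14,v2:inf,v3:8,v4:21,v5:inf,v6:25,v7:0

step 1: dist = v0:inf,v1:inf,v2:inf,v3:8,v4:inf,v5:inf,v6:inf,v7:0
step 2: dist = v0:inf,v1:14,v2:inf,v3:8,v4:inf,v5:inf,v6:25,v7:0
step 3: dist = v0:inf,v1:14,v2:inf,v3:8,v4:21,v5:inf,v6:25,v7:0
step 4: dist = v0:37,v1:14,v2:inf,v3:8,v4:21,v5:inf,v6:25,v7:0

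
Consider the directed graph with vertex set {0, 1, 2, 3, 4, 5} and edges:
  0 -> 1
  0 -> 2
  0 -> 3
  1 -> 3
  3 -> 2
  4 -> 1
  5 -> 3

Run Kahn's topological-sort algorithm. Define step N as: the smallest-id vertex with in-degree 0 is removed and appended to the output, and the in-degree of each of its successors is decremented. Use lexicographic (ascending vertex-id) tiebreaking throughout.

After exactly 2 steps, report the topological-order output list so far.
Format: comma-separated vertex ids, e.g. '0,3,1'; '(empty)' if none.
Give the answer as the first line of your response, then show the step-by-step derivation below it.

0,4

step 1: output 0; order=[0]; indeg=(0,1,1,2,0,0)
step 2: output 4; order=[0,4]; indeg=(0,0,1,2,0,0)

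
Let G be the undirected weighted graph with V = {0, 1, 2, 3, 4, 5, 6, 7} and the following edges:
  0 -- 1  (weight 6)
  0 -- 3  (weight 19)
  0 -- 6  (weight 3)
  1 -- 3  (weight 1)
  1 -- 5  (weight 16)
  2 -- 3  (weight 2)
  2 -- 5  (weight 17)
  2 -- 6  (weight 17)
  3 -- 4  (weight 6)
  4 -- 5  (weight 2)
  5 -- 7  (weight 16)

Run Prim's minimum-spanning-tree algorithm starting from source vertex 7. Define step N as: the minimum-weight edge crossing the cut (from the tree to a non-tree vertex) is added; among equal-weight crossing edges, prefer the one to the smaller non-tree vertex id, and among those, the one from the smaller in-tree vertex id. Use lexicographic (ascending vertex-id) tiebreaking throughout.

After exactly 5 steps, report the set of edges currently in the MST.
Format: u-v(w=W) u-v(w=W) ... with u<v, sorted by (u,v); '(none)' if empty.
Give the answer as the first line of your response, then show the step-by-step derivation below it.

1-3(w=1) 2-3(w=2) 3-4(w=6) 4-5(w=2) 5-7(w=16)

step 1: add edge 5-7 (w=16); MST = {5-7(w=16)}
step 2: add edge 4-5 (w=2); MST = {4-5(w=2) 5-7(w=16)}
step 3: add edge 3-4 (w=6); MST = {3-4(w=6) 4-5(w=2) 5-7(w=16)}
step 4: add edge 1-3 (w=1); MST = {1-3(w=1) 3-4(w=6) 4-5(w=2) 5-7(w=16)}
step 5: add edge 2-3 (w=2); MST = {1-3(w=1) 2-3(w=2) 3-4(w=6) 4-5(w=2) 5-7(w=16)}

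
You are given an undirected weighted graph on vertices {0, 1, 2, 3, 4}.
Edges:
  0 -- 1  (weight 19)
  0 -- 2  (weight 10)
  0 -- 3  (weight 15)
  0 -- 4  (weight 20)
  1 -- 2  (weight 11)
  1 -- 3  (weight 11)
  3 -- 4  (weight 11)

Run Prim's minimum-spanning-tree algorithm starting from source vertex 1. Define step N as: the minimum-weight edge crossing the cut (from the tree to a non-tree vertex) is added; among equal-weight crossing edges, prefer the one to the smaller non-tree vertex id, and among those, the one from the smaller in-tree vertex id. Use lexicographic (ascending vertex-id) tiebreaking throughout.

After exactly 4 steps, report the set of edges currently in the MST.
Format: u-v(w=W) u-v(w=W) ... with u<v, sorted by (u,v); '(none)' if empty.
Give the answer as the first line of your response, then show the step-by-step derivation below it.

0-2(w=10) 1-2(w=11) 1-3(w=11) 3-4(w=11)

step 1: add edge 1-2 (w=11); MST = {1-2(w=11)}
step 2: add edge 0-2 (w=10); MST = {0-2(w=10) 1-2(w=11)}
step 3: add edge 1-3 (w=11); MST = {0-2(w=10) 1-2(w=11) 1-3(w=11)}
step 4: add edge 3-4 (w=11); MST = {0-2(w=10) 1-2(w=11) 1-3(w=11) 3-4(w=11)}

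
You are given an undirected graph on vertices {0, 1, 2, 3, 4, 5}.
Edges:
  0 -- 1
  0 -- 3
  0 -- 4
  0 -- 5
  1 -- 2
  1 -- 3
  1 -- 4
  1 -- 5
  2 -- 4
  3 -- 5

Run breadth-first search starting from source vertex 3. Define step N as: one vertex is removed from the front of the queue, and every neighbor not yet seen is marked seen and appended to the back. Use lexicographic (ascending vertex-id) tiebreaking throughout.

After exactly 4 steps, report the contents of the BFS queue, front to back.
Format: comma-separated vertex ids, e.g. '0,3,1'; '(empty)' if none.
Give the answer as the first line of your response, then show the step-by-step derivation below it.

4,2

step 1: dequeue 3; queue=[0,1,5]; order=3
step 2: dequeue 0; queue=[1,5,4]; order=3,0
step 3: dequeue 1; queue=[5,4,2]; order=3,0,1
step 4: dequeue 5; queue=[4,2]; order=3,0,1,5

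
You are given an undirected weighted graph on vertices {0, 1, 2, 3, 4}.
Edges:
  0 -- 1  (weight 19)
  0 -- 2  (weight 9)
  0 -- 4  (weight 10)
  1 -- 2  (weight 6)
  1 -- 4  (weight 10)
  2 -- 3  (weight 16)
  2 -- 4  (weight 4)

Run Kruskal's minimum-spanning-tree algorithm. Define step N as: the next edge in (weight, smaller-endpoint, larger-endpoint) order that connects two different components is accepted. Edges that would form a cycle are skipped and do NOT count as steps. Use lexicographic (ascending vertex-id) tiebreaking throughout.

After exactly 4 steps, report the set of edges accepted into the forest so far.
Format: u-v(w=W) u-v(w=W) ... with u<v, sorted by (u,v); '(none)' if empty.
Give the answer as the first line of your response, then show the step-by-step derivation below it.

0-2(w=9) 1-2(w=6) 2-3(w=16) 2-4(w=4)

step 1: add edge 2-4 (w=4); MST = {2-4(w=4)}
step 2: add edge 1-2 (w=6); MST = {1-2(w=6) 2-4(w=4)}
step 3: add edge 0-2 (w=9); MST = {0-2(w=9) 1-2(w=6) 2-4(w=4)}
step 4: add edge 2-3 (w=16); MST = {0-2(w=9) 1-2(w=6) 2-3(w=16) 2-4(w=4)}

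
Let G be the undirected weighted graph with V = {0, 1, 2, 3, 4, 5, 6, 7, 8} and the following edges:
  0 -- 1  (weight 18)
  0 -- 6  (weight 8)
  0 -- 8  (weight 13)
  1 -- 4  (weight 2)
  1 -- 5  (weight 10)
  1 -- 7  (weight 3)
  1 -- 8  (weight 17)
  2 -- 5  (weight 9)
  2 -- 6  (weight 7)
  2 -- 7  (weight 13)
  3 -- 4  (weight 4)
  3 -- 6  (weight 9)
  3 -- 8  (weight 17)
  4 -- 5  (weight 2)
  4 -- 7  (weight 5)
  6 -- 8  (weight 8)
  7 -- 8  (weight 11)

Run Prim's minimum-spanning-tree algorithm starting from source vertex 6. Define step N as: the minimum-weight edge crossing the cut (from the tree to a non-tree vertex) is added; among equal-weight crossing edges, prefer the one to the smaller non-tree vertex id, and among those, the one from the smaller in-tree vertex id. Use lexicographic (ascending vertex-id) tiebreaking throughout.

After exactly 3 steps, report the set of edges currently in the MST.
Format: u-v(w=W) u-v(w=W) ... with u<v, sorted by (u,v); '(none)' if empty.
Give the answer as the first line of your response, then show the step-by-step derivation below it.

0-6(w=8) 2-6(w=7) 6-8(w=8)

step 1: add edge 2-6 (w=7); MST = {2-6(w=7)}
step 2: add edge 0-6 (w=8); MST = {0-6(w=8) 2-6(w=7)}
step 3: add edge 6-8 (w=8); MST = {0-6(w=8) 2-6(w=7) 6-8(w=8)}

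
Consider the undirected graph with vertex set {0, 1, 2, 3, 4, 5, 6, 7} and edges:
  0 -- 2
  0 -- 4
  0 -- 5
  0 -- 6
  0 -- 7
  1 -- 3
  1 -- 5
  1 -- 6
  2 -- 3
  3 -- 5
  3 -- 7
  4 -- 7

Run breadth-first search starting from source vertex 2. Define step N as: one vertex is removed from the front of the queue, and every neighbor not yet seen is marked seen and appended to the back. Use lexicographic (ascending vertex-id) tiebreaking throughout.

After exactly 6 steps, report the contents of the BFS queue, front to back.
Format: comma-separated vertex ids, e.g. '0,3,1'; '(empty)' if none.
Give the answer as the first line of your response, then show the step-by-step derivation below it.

7,1

step 1: dequeue 2; queue=[0,3]; order=2
step 2: dequeue 0; queue=[3,4,5,6,7]; order=2,0
step 3: dequeue 3; queue=[4,5,6,7,1]; order=2,0,3
step 4: dequeue 4; queue=[5,6,7,1]; order=2,0,3,4
step 5: dequeue 5; queue=[6,7,1]; order=2,0,3,4,5
step 6: dequeue 6; queue=[7,1]; order=2,0,3,4,5,6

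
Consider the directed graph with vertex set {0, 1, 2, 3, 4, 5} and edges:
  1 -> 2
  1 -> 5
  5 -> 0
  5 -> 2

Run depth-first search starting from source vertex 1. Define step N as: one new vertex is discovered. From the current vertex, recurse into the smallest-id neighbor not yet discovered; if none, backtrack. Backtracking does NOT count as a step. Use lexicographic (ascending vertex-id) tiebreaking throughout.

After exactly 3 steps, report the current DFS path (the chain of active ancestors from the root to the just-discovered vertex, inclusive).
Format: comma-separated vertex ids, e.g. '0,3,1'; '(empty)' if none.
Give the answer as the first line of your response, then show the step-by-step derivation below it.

1,5

step 1: discover 1; path=1; order=1
step 2: discover 2; path=1>2; order=1,2
step 3: discover 5; path=1>5; order=1,2,5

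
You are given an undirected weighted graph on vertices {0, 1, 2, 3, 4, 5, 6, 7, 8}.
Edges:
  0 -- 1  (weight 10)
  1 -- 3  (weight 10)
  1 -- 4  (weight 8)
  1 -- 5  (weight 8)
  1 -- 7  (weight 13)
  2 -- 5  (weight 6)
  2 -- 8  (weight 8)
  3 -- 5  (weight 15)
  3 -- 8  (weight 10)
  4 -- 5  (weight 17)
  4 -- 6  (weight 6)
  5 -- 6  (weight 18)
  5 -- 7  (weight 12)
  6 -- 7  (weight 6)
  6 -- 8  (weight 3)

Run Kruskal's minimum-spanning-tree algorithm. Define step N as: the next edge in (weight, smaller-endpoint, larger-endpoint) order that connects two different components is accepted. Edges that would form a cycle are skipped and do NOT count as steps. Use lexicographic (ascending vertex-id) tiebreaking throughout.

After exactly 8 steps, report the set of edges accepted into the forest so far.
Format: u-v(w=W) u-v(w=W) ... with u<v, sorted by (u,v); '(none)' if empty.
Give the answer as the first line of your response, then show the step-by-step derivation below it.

0-1(w=10) 1-3(w=10) 1-4(w=8) 1-5(w=8) 2-5(w=6) 4-6(w=6) 6-7(w=6) 6-8(w=3)

step 1: add edge 6-8 (w=3); MST = {6-8(w=3)}
step 2: add edge 2-5 (w=6); MST = {2-5(w=6) 6-8(w=3)}
step 3: add edge 4-6 (w=6); MST = {2-5(w=6) 4-6(w=6) 6-8(w=3)}
step 4: add edge 6-7 (w=6); MST = {2-5(w=6) 4-6(w=6) 6-7(w=6) 6-8(w=3)}
step 5: add edge 1-4 (w=8); MST = {1-4(w=8) 2-5(w=6) 4-6(w=6) 6-7(w=6) 6-8(w=3)}
step 6: add edge 1-5 (w=8); MST = {1-4(w=8) 1-5(w=8) 2-5(w=6) 4-6(w=6) 6-7(w=6) 6-8(w=3)}
step 7: add edge 0-1 (w=10); MST = {0-1(w=10) 1-4(w=8) 1-5(w=8) 2-5(w=6) 4-6(w=6) 6-7(w=6) 6-8(w=3)}
step 8: add edge 1-3 (w=10); MST = {0-1(w=10) 1-3(w=10) 1-4(w=8) 1-5(w=8) 2-5(w=6) 4-6(w=6) 6-7(w=6) 6-8(w=3)}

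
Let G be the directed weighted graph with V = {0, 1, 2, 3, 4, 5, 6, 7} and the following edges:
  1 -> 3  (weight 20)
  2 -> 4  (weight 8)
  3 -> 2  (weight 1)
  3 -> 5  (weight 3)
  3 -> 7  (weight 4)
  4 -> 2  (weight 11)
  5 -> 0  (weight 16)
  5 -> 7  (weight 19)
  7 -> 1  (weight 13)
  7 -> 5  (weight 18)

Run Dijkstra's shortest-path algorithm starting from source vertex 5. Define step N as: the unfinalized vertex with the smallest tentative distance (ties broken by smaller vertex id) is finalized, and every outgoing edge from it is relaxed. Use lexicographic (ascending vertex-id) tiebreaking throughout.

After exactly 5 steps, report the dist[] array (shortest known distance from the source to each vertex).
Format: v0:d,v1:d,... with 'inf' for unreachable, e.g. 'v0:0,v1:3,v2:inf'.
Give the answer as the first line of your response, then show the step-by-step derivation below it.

v0:16,v1:32,v2:53,v3:52,v4:inf,v5:0,v6:inf,v7:19

step 1: dist = v0:16,v1:inf,v2:inf,v3:inf,v4:inf,v5:0,v6:inf,v7:19
step 2: dist = v0:16,v1:inf,v2:inf,v3:inf,v4:inf,v5:0,v6:inf,v7:19
step 3: dist = v0:16,v1:32,v2:inf,v3:inf,v4:inf,v5:0,v6:inf,v7:19
step 4: dist = v0:16,v1:32,v2:inf,v3:52,v4:inf,v5:0,v6:inf,v7:19
step 5: dist = v0:16,v1:32,v2:53,v3:52,v4:inf,v5:0,v6:inf,v7:19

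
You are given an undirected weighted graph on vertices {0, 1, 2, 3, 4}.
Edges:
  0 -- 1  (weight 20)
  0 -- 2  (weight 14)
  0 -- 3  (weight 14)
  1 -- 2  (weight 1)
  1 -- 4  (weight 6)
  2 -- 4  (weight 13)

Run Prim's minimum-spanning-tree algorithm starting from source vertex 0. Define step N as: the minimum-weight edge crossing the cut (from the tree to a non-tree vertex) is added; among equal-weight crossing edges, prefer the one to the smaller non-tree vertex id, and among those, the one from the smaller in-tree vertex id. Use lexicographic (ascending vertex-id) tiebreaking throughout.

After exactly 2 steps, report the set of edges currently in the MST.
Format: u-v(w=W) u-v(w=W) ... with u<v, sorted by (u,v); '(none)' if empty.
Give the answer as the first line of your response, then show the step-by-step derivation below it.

0-2(w=14) 1-2(w=1)

step 1: add edge 0-2 (w=14); MST = {0-2(w=14)}
step 2: add edge 1-2 (w=1); MST = {0-2(w=14) 1-2(w=1)}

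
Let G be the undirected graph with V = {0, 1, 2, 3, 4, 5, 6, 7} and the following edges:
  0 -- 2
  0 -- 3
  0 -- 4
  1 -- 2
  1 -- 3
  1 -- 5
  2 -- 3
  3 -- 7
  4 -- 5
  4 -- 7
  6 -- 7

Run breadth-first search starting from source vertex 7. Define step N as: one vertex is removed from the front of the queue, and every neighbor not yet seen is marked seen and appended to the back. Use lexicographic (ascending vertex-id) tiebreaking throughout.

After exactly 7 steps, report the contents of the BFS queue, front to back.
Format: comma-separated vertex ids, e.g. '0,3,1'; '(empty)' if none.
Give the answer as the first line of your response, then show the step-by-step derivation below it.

5

step 1: dequeue 7; queue=[3,4,6]; order=7
step 2: dequeue 3; queue=[4,6,0,1,2]; order=7,3
step 3: dequeue 4; queue=[6,0,1,2,5]; order=7,3,4
step 4: dequeue 6; queue=[0,1,2,5]; order=7,3,4,6
step 5: dequeue 0; queue=[1,2,5]; order=7,3,4,6,0
step 6: dequeue 1; queue=[2,5]; order=7,3,4,6,0,1
step 7: dequeue 2; queue=[5]; order=7,3,4,6,0,1,2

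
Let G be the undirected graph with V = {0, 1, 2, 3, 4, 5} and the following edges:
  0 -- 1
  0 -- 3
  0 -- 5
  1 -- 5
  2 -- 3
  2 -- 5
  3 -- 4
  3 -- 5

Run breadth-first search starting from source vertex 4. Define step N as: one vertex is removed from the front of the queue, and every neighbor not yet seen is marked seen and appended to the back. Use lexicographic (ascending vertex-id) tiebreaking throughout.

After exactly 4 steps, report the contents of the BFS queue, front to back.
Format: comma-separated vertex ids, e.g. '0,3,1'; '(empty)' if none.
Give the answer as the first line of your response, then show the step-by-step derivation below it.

5,1

step 1: dequeue 4; queue=[3]; order=4
step 2: dequeue 3; queue=[0,2,5]; order=4,3
step 3: dequeue 0; queue=[2,5,1]; order=4,3,0
step 4: dequeue 2; queue=[5,1]; order=4,3,0,2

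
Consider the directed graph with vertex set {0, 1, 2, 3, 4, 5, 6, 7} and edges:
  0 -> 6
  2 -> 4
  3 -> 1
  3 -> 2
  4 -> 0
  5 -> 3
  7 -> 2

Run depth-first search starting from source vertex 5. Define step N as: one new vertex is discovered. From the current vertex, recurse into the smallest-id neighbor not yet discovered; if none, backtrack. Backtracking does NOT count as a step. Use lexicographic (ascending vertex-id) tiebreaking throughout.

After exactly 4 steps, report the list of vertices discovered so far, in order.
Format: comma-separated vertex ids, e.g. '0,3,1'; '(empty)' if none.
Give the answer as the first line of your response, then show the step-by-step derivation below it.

5,3,1,2

step 1: discover 5; path=5; order=5
step 2: discover 3; path=5>3; order=5,3
step 3: discover 1; path=5>3>1; order=5,3,1
step 4: discover 2; path=5>3>2; order=5,3,1,2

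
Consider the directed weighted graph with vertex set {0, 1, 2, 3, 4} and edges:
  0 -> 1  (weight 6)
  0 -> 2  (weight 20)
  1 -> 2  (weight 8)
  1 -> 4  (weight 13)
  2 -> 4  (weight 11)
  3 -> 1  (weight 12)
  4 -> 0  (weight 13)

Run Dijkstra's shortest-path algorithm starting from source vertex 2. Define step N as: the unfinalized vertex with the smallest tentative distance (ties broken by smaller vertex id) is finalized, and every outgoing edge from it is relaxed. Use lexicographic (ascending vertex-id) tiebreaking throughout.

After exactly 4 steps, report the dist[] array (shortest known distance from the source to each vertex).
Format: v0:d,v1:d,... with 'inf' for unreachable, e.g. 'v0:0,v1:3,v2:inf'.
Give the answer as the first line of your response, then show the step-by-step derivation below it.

v0:24,v1:30,v2:0,v3:inf,v4:11

step 1: dist = v0:inf,v1:inf,v2:0,v3:inf,v4:11
step 2: dist = v0:24,v1:inf,v2:0,v3:inf,v4:11
step 3: dist = v0:24,v1:30,v2:0,v3:inf,v4:11
step 4: dist = v0:24,v1:30,v2:0,v3:inf,v4:11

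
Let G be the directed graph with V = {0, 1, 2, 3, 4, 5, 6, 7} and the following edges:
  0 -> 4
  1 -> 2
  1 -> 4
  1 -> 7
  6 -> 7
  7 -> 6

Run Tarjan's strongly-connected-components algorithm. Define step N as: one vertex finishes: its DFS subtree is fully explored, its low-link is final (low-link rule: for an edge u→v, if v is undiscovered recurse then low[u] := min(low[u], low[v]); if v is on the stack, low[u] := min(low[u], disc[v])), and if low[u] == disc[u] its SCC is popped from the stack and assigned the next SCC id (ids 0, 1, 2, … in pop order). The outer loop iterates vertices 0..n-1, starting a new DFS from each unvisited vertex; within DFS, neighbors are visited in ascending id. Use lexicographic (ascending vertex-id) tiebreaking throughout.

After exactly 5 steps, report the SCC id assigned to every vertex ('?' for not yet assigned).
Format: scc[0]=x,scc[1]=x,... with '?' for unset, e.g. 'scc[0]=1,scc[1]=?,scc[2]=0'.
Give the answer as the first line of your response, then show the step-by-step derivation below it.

scc[0]=1,scc[1]=?,scc[2]=2,scc[3]=?,scc[4]=0,scc[5]=?,scc[6]=3,scc[7]=3

step 1: low=(low[0]=0,low[1]=?,low[2]=?,low[3]=?,low[4]=1,low[5]=?,low[6]=?,low[7]=?); scc=(scc[0]=?,scc[1]=?,scc[2]=?,scc[3]=?,scc[4]=0,scc[5]=?,scc[6]=?,scc[7]=?)
step 2: low=(low[0]=0,low[1]=?,low[2]=?,low[3]=?,low[4]=1,low[5]=?,low[6]=?,low[7]=?); scc=(scc[0]=1,scc[1]=?,scc[2]=?,scc[3]=?,scc[4]=0,scc[5]=?,scc[6]=?,scc[7]=?)
step 3: low=(low[0]=0,low[1]=2,low[2]=3,low[3]=?,low[4]=1,low[5]=?,low[6]=?,low[7]=?); scc=(scc[0]=1,scc[1]=?,scc[2]=2,scc[3]=?,scc[4]=0,scc[5]=?,scc[6]=?,scc[7]=?)
step 4: low=(low[0]=0,low[1]=2,low[2]=3,low[3]=?,low[4]=1,low[5]=?,low[6]=4,low[7]=4); scc=(scc[0]=1,scc[1]=?,scc[2]=2,scc[3]=?,scc[4]=0,scc[5]=?,scc[6]=?,scc[7]=?)
step 5: low=(low[0]=0,low[1]=2,low[2]=3,low[3]=?,low[4]=1,low[5]=?,low[6]=4,low[7]=4); scc=(scc[0]=1,scc[1]=?,scc[2]=2,scc[3]=?,scc[4]=0,scc[5]=?,scc[6]=3,scc[7]=3)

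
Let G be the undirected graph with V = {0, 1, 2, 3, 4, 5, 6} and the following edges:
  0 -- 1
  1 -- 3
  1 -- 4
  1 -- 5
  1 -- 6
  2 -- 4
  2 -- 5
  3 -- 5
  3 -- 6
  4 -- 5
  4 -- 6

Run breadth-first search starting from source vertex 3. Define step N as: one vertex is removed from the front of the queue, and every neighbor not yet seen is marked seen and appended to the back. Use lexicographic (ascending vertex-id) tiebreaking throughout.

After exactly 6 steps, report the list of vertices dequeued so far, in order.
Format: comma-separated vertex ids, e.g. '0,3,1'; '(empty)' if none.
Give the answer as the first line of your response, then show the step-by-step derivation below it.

3,1,5,6,0,4

step 1: dequeue 3; queue=[1,5,6]; order=3
step 2: dequeue 1; queue=[5,6,0,4]; order=3,1
step 3: dequeue 5; queue=[6,0,4,2]; order=3,1,5
step 4: dequeue 6; queue=[0,4,2]; order=3,1,5,6
step 5: dequeue 0; queue=[4,2]; order=3,1,5,6,0
step 6: dequeue 4; queue=[2]; order=3,1,5,6,0,4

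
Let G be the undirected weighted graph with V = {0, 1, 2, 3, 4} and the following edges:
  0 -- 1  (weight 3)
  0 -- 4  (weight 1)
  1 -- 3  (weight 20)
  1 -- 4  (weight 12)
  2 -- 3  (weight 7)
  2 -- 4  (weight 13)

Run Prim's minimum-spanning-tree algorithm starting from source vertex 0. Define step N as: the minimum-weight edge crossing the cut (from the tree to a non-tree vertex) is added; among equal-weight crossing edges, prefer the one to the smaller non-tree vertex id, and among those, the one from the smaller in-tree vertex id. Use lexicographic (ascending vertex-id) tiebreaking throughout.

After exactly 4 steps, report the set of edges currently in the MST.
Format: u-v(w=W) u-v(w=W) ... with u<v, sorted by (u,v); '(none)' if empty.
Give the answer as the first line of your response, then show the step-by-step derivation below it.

0-1(w=3) 0-4(w=1) 2-3(w=7) 2-4(w=13)

step 1: add edge 0-4 (w=1); MST = {0-4(w=1)}
step 2: add edge 0-1 (w=3); MST = {0-1(w=3) 0-4(w=1)}
step 3: add edge 2-4 (w=13); MST = {0-1(w=3) 0-4(w=1) 2-4(w=13)}
step 4: add edge 2-3 (w=7); MST = {0-1(w=3) 0-4(w=1) 2-3(w=7) 2-4(w=13)}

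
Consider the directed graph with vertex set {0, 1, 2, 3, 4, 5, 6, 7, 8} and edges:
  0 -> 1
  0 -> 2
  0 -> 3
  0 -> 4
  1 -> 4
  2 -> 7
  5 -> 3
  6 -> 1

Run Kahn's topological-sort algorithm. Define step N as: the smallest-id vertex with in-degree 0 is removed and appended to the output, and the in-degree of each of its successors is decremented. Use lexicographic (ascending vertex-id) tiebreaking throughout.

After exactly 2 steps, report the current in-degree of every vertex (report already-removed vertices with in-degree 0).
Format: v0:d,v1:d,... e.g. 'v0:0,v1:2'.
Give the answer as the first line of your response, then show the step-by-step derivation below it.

v0:0,v1:1,v2:0,v3:1,v4:1,v5:0,v6:0,v7:0,v8:0

step 1: output 0; order=[0]; indeg=(0,1,0,1,1,0,0,1,0)
step 2: output 2; order=[0,2]; indeg=(0,1,0,1,1,0,0,0,0)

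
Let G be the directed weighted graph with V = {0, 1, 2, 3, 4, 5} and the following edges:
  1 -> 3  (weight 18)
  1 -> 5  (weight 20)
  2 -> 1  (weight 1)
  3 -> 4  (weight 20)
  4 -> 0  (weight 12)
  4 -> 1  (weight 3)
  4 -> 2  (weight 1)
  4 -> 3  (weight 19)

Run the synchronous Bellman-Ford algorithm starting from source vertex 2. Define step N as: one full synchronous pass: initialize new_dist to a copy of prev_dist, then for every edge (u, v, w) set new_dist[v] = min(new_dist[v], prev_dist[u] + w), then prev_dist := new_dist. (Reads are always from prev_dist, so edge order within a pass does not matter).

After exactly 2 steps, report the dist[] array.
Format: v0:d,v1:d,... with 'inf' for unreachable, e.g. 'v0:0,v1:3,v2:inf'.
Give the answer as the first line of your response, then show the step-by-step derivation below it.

v0:inf,v1:1,v2:0,v3:19,v4:inf,v5:21

step 1: dist = v0:inf,v1:1,v2:0,v3:inf,v4:inf,v5:inf
step 2: dist = v0:inf,v1:1,v2:0,v3:19,v4:inf,v5:21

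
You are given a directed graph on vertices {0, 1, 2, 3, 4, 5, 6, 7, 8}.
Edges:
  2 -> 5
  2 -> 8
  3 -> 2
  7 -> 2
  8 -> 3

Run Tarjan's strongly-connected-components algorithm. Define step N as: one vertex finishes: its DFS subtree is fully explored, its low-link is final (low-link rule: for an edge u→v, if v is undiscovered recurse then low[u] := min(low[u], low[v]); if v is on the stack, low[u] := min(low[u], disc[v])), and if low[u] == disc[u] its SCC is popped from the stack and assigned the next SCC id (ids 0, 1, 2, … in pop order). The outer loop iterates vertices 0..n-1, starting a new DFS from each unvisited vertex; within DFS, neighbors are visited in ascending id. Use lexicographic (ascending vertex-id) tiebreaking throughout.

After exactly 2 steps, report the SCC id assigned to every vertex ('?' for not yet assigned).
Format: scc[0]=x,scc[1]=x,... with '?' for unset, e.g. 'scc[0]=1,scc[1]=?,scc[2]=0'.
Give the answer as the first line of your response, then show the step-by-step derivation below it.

scc[0]=0,scc[1]=1,scc[2]=?,scc[3]=?,scc[4]=?,scc[5]=?,scc[6]=?,scc[7]=?,scc[8]=?

step 1: low=(low[0]=0,low[1]=?,low[2]=?,low[3]=?,low[4]=?,low[5]=?,low[6]=?,low[7]=?,low[8]=?); scc=(scc[0]=0,scc[1]=?,scc[2]=?,scc[3]=?,scc[4]=?,scc[5]=?,scc[6]=?,scc[7]=?,scc[8]=?)
step 2: low=(low[0]=0,low[1]=1,low[2]=?,low[3]=?,low[4]=?,low[5]=?,low[6]=?,low[7]=?,low[8]=?); scc=(scc[0]=0,scc[1]=1,scc[2]=?,scc[3]=?,scc[4]=?,scc[5]=?,scc[6]=?,scc[7]=?,scc[8]=?)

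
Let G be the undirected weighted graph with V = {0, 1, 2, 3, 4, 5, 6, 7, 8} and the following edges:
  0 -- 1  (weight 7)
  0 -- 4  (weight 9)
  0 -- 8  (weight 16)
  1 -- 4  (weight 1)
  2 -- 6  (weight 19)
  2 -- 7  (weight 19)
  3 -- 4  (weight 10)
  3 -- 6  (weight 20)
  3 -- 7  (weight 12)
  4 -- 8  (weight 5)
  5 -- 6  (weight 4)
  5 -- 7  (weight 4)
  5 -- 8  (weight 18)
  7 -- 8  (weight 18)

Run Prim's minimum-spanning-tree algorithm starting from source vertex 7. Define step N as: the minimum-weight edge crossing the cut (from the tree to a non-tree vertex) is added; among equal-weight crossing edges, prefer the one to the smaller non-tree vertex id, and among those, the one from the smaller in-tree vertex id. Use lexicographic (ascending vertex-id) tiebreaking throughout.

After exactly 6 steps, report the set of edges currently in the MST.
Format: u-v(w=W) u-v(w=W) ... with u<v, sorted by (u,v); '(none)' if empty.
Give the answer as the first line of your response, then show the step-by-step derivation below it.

1-4(w=1) 3-4(w=10) 3-7(w=12) 4-8(w=5) 5-6(w=4) 5-7(w=4)

step 1: add edge 5-7 (w=4); MST = {5-7(w=4)}
step 2: add edge 5-6 (w=4); MST = {5-6(w=4) 5-7(w=4)}
step 3: add edge 3-7 (w=12); MST = {3-7(w=12) 5-6(w=4) 5-7(w=4)}
step 4: add edge 3-4 (w=10); MST = {3-4(w=10) 3-7(w=12) 5-6(w=4) 5-7(w=4)}
step 5: add edge 1-4 (w=1); MST = {1-4(w=1) 3-4(w=10) 3-7(w=12) 5-6(w=4) 5-7(w=4)}
step 6: add edge 4-8 (w=5); MST = {1-4(w=1) 3-4(w=10) 3-7(w=12) 4-8(w=5) 5-6(w=4) 5-7(w=4)}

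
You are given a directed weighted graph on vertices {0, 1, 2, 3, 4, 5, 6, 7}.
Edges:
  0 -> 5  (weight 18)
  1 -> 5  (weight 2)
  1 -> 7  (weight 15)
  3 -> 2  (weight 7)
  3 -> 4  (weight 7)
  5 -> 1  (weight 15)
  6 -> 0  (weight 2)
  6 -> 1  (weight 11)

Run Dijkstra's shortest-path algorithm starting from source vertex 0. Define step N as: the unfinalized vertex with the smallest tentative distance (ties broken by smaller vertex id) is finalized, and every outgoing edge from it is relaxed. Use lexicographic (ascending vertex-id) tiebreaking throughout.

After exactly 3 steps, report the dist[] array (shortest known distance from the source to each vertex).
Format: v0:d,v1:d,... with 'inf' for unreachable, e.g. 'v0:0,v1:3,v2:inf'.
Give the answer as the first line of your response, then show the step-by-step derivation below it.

v0:0,v1:33,v2:inf,v3:inf,v4:inf,v5:18,v6:inf,v7:48

step 1: dist = v0:0,v1:inf,v2:inf,v3:inf,v4:inf,v5:18,v6:inf,v7:inf
step 2: dist = v0:0,v1:33,v2:inf,v3:inf,v4:inf,v5:18,v6:inf,v7:inf
step 3: dist = v0:0,v1:33,v2:inf,v3:inf,v4:inf,v5:18,v6:inf,v7:48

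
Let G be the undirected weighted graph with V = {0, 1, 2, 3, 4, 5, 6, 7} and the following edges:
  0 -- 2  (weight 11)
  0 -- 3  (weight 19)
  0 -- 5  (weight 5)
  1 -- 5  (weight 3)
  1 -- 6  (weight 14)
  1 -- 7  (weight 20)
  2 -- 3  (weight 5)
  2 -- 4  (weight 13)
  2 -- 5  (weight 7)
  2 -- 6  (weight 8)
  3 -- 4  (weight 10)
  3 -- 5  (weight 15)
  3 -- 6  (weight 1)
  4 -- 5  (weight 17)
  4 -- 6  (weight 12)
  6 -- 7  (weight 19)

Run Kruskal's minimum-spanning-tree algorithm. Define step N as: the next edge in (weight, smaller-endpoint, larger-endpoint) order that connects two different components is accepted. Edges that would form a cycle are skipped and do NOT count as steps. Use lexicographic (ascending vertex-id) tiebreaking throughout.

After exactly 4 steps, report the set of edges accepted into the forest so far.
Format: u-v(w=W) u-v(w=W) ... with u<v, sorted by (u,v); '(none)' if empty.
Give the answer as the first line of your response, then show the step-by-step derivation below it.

0-5(w=5) 1-5(w=3) 2-3(w=5) 3-6(w=1)

step 1: add edge 3-6 (w=1); MST = {3-6(w=1)}
step 2: add edge 1-5 (w=3); MST = {1-5(w=3) 3-6(w=1)}
step 3: add edge 0-5 (w=5); MST = {0-5(w=5) 1-5(w=3) 3-6(w=1)}
step 4: add edge 2-3 (w=5); MST = {0-5(w=5) 1-5(w=3) 2-3(w=5) 3-6(w=1)}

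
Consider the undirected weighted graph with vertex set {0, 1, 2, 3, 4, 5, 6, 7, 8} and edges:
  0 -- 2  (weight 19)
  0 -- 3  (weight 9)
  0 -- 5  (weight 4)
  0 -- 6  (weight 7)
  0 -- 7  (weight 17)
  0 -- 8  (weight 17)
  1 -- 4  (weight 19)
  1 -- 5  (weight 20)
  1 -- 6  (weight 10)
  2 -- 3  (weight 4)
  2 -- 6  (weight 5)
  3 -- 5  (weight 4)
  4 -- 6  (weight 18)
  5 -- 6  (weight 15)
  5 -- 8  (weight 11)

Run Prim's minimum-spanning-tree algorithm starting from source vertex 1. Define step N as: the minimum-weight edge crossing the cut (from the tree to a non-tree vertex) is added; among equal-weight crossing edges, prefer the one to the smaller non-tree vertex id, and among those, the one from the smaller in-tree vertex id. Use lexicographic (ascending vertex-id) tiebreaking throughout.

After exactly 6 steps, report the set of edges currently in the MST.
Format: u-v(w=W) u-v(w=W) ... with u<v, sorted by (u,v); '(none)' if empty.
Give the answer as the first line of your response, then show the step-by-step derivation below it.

0-5(w=4) 1-6(w=10) 2-3(w=4) 2-6(w=5) 3-5(w=4) 5-8(w=11)

step 1: add edge 1-6 (w=10); MST = {1-6(w=10)}
step 2: add edge 2-6 (w=5); MST = {1-6(w=10) 2-6(w=5)}
step 3: add edge 2-3 (w=4); MST = {1-6(w=10) 2-3(w=4) 2-6(w=5)}
step 4: add edge 3-5 (w=4); MST = {1-6(w=10) 2-3(w=4) 2-6(w=5) 3-5(w=4)}
step 5: add edge 0-5 (w=4); MST = {0-5(w=4) 1-6(w=10) 2-3(w=4) 2-6(w=5) 3-5(w=4)}
step 6: add edge 5-8 (w=11); MST = {0-5(w=4) 1-6(w=10) 2-3(w=4) 2-6(w=5) 3-5(w=4) 5-8(w=11)}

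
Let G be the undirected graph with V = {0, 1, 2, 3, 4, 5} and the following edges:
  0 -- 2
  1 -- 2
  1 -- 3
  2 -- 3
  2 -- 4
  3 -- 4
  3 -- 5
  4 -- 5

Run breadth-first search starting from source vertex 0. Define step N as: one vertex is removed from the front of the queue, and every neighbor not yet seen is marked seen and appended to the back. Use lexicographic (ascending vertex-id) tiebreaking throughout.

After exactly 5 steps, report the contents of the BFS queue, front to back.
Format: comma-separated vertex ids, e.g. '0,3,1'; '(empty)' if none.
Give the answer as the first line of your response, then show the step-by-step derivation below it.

5

step 1: dequeue 0; queue=[2]; order=0
step 2: dequeue 2; queue=[1,3,4]; order=0,2
step 3: dequeue 1; queue=[3,4]; order=0,2,1
step 4: dequeue 3; queue=[4,5]; order=0,2,1,3
step 5: dequeue 4; queue=[5]; order=0,2,1,3,4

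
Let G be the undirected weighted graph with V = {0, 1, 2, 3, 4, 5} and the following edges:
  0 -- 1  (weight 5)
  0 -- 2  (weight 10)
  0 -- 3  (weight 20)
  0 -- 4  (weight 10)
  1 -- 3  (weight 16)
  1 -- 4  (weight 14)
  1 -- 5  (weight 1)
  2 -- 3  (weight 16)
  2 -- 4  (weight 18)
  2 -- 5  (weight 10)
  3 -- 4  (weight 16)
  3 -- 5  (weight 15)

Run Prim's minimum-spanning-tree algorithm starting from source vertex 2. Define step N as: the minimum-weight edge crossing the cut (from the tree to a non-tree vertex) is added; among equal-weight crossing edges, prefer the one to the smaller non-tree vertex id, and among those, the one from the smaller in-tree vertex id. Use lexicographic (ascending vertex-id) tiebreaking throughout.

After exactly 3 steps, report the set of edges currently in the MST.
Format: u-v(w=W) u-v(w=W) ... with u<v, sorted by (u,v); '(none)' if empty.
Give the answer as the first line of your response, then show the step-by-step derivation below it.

0-1(w=5) 0-2(w=10) 1-5(w=1)

step 1: add edge 0-2 (w=10); MST = {0-2(w=10)}
step 2: add edge 0-1 (w=5); MST = {0-1(w=5) 0-2(w=10)}
step 3: add edge 1-5 (w=1); MST = {0-1(w=5) 0-2(w=10) 1-5(w=1)}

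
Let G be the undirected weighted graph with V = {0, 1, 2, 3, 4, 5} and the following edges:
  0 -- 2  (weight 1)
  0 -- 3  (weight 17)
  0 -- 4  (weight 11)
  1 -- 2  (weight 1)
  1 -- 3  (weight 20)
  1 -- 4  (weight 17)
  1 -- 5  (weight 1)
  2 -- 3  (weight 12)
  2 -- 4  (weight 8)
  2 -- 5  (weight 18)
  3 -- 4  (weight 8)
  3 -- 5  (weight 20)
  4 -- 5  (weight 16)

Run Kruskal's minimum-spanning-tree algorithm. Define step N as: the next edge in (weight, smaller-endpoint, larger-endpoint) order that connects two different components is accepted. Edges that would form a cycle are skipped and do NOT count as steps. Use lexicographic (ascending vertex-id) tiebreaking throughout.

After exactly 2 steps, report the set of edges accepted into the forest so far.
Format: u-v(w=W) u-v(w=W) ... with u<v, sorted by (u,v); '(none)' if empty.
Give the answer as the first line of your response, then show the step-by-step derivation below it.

0-2(w=1) 1-2(w=1)

step 1: add edge 0-2 (w=1); MST = {0-2(w=1)}
step 2: add edge 1-2 (w=1); MST = {0-2(w=1) 1-2(w=1)}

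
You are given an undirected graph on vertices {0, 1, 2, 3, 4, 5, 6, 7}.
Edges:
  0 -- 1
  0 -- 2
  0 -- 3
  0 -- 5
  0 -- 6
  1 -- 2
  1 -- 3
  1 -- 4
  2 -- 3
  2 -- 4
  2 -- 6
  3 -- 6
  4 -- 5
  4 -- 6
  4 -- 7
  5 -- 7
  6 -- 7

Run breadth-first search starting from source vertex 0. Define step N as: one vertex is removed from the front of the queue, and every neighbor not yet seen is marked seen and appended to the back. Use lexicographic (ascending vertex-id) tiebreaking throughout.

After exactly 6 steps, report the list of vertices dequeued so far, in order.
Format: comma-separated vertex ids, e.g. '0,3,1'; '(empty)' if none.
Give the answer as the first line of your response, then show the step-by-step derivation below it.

0,1,2,3,5,6

step 1: dequeue 0; queue=[1,2,3,5,6]; order=0
step 2: dequeue 1; queue=[2,3,5,6,4]; order=0,1
step 3: dequeue 2; queue=[3,5,6,4]; order=0,1,2
step 4: dequeue 3; queue=[5,6,4]; order=0,1,2,3
step 5: dequeue 5; queue=[6,4,7]; order=0,1,2,3,5
step 6: dequeue 6; queue=[4,7]; order=0,1,2,3,5,6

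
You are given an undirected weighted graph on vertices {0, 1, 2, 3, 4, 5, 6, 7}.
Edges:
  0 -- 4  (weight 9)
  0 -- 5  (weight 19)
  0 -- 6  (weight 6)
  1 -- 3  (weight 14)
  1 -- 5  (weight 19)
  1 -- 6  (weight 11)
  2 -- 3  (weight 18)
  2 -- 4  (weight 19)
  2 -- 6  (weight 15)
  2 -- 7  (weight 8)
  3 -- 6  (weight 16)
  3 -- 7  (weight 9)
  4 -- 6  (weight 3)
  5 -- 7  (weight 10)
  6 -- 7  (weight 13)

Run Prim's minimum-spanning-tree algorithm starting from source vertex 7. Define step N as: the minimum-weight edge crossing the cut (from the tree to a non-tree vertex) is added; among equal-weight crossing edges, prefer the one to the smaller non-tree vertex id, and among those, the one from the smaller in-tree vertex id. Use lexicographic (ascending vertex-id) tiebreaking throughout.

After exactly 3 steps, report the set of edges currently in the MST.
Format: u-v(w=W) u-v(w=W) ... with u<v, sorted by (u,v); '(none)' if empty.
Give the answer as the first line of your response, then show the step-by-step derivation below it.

2-7(w=8) 3-7(w=9) 5-7(w=10)

step 1: add edge 2-7 (w=8); MST = {2-7(w=8)}
step 2: add edge 3-7 (w=9); MST = {2-7(w=8) 3-7(w=9)}
step 3: add edge 5-7 (w=10); MST = {2-7(w=8) 3-7(w=9) 5-7(w=10)}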